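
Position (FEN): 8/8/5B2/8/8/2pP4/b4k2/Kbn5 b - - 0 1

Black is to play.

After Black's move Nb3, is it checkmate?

After Nb3: white king on a1; in check: yes, from the black knight on b3.
King squares — b1: attacked by Ba2; a2: attacked by Bb1; b2: attacked by Pc3.
White has no legal moves → checkmate.

yes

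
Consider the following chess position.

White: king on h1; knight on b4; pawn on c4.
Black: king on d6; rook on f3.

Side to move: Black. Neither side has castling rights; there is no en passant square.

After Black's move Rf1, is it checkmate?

After Rf1: white king on h1; in check: yes, from the black rook on f1.
White has 2 legal replies: Kh2, Kg2.
In check but a legal move exists → not checkmate.

no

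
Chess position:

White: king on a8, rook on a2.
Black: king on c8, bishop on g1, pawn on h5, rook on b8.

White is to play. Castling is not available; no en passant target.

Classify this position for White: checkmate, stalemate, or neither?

White to move; white king on a8.
In check: yes, from the black rook on b8.
King squares — a7: attacked by Bg1; b7: attacked by Rb8; b8: attacked by Kc8.
Legal moves for White: none.
In check with no legal moves → checkmate.

checkmate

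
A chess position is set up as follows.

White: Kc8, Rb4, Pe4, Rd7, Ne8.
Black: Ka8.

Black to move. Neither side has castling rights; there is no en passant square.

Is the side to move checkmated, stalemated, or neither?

Black to move; black king on a8.
In check: no.
King squares — a7: attacked by Rd7; b7: attacked by Rb4; b8: attacked by Rb4.
Legal moves for Black: none.
Not in check and no legal moves → stalemate.

stalemate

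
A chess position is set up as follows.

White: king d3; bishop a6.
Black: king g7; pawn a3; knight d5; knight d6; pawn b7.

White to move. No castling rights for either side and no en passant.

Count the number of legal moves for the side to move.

White to move; king on d3.
In check: no.
Legal moves: Bxb7, Bb5, Bc4, Kd4, Ke2, Kd2, Kc2.
Count: 7.

7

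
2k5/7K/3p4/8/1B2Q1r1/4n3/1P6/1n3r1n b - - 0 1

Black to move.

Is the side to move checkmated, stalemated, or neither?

Black to move; black king on c8.
In check: no.
Legal moves for Black include: Kd8, Kb8, Kd7, Kc7, Rg8, Rg7+, Rg6, Rg5, Rh4+, Rgf4, Rxe4, Rg3, Rg2, Rgg1, Nf5, Nd5, Nc4, Ng2, ... (list truncated; more exist).
Black has legal moves and is not in check → neither.

neither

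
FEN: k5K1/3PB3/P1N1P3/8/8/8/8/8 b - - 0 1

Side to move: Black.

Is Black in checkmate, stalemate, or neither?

stalemate

Black to move; black king on a8.
In check: no.
King squares — a7: attacked by Nc6; b7: attacked by Pa6; b8: attacked by Nc6.
Legal moves for Black: none.
Not in check and no legal moves → stalemate.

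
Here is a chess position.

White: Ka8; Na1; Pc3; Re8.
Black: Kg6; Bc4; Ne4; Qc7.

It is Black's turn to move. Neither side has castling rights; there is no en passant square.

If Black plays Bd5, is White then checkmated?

After Bd5: white king on a8; in check: yes, from the black bishop on d5.
King squares — a7: attacked by Qc7; b7: attacked by Bd5; b8: attacked by Qc7.
White has no legal moves → checkmate.

yes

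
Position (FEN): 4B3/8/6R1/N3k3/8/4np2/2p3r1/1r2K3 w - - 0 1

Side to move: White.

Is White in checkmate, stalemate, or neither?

checkmate

White to move; white king on e1.
In check: yes, from the black rook on b1.
King squares — d1: attacked by Rb1; f1: attacked by Rb1; d2: attacked by Rg2; e2: attacked by Rg2; f2: attacked by Rg2.
Legal moves for White: none.
In check with no legal moves → checkmate.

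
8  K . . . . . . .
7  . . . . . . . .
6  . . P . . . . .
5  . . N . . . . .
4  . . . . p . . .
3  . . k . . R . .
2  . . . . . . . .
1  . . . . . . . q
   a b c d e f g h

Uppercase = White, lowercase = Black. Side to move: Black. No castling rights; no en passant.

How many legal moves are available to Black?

Black to move; king on c3.
In check: yes, from the white rook on f3.
Legal moves: Kd4, Kc4, Kb4, Kd2, Kc2, Kb2, Qxf3, exf3, e3.
Count: 9.

9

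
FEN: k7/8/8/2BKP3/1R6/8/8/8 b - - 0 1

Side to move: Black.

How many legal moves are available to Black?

0

Black to move; king on a8.
In check: no.
Legal moves: none.
Count: 0.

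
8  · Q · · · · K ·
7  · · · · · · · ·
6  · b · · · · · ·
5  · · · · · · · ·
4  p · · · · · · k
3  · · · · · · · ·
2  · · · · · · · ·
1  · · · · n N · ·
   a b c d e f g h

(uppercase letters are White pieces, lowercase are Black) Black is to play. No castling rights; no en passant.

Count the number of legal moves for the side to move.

Black to move; king on h4.
In check: no.
Legal moves: Bd8, Bc7, Ba7, Bc5, Ba5, Bd4, Be3, Bf2, Bg1, Kh5, Kg5, Kg4, Kh3, Nf3, Nd3, Ng2, Nc2, a3.
Count: 18.

18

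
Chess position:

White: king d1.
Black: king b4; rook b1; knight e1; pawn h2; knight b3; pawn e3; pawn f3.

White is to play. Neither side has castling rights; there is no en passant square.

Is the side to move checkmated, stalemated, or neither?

checkmate

White to move; white king on d1.
In check: yes, from the black rook on b1.
King squares — c1: attacked by Rb1; e1: attacked by Rb1; c2: attacked by Ne1; d2: attacked by Nb3; e2: attacked by Pf3.
Legal moves for White: none.
In check with no legal moves → checkmate.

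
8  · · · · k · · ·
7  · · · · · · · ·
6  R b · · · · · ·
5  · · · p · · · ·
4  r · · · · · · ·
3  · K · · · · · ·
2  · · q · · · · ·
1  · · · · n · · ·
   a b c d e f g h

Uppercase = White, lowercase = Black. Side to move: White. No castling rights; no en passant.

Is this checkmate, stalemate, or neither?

checkmate

White to move; white king on b3.
In check: yes, from the black queen on c2.
King squares — a2: attacked by Qc2; b2: attacked by Qc2; c2: attacked by Ne1; a3: attacked by Ra4; c3: attacked by Qc2; a4: attacked by Qc2; b4: attacked by Ra4; c4: attacked by Qc2.
Legal moves for White: none.
In check with no legal moves → checkmate.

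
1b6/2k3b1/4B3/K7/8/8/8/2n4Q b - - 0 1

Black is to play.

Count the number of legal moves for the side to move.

Black to move; king on c7.
In check: no.
Legal moves: Ba7, Bh8, Bf8, Bh6, Bf6, Be5, Bd4, Bc3+, Bb2, Ba1, Kd8, Kd6, Nd3, Nb3+, Ne2, Na2.
Count: 16.

16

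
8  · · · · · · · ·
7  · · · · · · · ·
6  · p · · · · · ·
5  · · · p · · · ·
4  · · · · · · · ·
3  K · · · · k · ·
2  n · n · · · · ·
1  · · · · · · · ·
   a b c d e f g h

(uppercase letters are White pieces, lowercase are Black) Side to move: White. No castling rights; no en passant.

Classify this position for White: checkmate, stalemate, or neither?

White to move; white king on a3.
In check: yes, from the black knight on c2.
King squares — a2: available; b2: available; b3: available; a4: available; b4: attacked by Na2.
Legal moves for White: Ka4, Kb3, Kb2, Kxa2.
White is in check but has 4 legal moves → neither.

neither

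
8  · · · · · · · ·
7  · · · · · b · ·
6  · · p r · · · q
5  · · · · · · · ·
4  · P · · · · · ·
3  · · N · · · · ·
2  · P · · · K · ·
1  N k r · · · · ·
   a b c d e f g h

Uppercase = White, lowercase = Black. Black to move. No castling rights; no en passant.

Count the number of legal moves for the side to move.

3

Black to move; king on b1.
In check: yes, from the white knight on c3.
Legal moves: Kxb2, Kxa1, Rxc3.
Count: 3.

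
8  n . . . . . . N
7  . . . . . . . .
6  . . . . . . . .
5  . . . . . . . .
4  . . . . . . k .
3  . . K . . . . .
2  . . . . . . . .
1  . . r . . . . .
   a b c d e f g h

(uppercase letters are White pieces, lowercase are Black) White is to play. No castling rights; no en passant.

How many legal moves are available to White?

White to move; king on c3.
In check: yes, from the black rook on c1.
Legal moves: Kd4, Kb4, Kd3, Kb3, Kd2, Kb2.
Count: 6.

6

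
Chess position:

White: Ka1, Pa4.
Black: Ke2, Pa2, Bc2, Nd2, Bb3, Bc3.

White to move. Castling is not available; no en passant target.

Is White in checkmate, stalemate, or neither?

White to move; white king on a1.
In check: yes, from the black bishop on c3.
King squares — b1: attacked by Pa2; a2: attacked by Bb3; b2: attacked by Bc3.
Legal moves for White: none.
In check with no legal moves → checkmate.

checkmate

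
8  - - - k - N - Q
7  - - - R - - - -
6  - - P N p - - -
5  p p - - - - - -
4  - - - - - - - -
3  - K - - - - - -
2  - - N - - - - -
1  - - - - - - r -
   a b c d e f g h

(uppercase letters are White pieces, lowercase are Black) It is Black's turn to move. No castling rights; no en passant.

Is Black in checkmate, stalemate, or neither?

checkmate

Black to move; black king on d8.
In check: yes, from the white rook on d7.
King squares — c7: attacked by Rd7; d7: attacked by Pc6; e7: attacked by Rd7; c8: attacked by Nd6; e8: attacked by Nd6.
Legal moves for Black: none.
In check with no legal moves → checkmate.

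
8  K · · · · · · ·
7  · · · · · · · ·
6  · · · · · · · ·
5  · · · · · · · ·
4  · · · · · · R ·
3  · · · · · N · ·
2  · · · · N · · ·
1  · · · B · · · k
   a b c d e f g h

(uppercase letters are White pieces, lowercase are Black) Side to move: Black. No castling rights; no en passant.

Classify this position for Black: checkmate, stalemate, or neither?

stalemate

Black to move; black king on h1.
In check: no.
King squares — g1: attacked by Ne2; g2: attacked by Rg4; h2: attacked by Nf3.
Legal moves for Black: none.
Not in check and no legal moves → stalemate.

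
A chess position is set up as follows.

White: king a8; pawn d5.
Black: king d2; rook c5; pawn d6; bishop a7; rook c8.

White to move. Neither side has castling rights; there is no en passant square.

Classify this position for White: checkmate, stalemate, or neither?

neither

White to move; white king on a8.
In check: yes, from the black rook on c8.
Legal moves for White: Kb7, Kxa7.
White is in check but has 2 legal moves → neither.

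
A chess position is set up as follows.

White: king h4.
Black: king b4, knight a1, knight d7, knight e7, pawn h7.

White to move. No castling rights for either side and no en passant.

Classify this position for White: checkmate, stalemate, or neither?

neither

White to move; white king on h4.
In check: no.
Legal moves for White: Kh5, Kg5, Kg4, Kh3, Kg3.
White has 5 legal moves and is not in check → neither.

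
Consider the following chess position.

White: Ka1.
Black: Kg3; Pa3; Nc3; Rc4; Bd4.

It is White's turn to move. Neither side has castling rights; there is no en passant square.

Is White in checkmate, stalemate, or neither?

White to move; white king on a1.
In check: no.
King squares — b1: attacked by Nc3; a2: attacked by Nc3; b2: attacked by Pa3.
Legal moves for White: none.
Not in check and no legal moves → stalemate.

stalemate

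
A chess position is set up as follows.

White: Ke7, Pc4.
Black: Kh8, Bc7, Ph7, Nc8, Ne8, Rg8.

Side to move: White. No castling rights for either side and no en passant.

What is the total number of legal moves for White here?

White to move; king on e7.
In check: yes, from the black knight on c8.
Legal moves: Kf7, Kd7, Ke6.
Count: 3.

3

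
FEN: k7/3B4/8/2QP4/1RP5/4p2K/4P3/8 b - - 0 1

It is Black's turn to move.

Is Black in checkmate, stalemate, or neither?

stalemate

Black to move; black king on a8.
In check: no.
King squares — a7: attacked by Qc5; b7: attacked by Rb4; b8: attacked by Rb4.
Legal moves for Black: none.
Not in check and no legal moves → stalemate.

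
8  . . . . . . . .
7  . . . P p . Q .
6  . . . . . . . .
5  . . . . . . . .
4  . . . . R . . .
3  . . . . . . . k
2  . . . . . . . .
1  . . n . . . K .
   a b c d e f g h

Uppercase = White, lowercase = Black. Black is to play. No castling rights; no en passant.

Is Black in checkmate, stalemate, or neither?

Black to move; black king on h3.
In check: no.
Legal moves for Black: Nd3, Nb3, Ne2+, Na2, e6, e5.
Black has 6 legal moves and is not in check → neither.

neither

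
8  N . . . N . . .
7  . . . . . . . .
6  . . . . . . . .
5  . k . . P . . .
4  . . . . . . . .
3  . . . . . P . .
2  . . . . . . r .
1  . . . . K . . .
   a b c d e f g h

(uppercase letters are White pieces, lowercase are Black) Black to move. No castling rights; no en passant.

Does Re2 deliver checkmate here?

no

After Re2: white king on e1; in check: yes, from the black rook on e2.
White has 3 legal replies: Kxe2, Kf1, Kd1.
In check but a legal move exists → not checkmate.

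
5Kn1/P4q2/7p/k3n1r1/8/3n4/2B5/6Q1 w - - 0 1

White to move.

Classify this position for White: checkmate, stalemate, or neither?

White to move; white king on f8.
In check: yes, from the black queen on f7.
King squares — e7: attacked by Qf7; f7: attacked by Ne5; g7: attacked by Rg5; e8: attacked by Qf7; g8: attacked by Rg5.
Legal moves for White: none.
In check with no legal moves → checkmate.

checkmate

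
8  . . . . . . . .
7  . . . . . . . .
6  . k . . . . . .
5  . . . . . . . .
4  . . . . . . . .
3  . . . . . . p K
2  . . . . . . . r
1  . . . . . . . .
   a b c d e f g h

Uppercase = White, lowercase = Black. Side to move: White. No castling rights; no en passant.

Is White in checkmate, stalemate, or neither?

White to move; white king on h3.
In check: yes, from the black rook on h2.
Legal moves for White: Kg4, Kxg3.
White is in check but has 2 legal moves → neither.

neither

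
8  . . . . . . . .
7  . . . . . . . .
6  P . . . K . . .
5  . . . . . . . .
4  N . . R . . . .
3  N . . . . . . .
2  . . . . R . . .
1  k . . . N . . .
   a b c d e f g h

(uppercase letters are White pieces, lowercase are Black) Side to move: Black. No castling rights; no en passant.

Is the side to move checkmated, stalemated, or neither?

Black to move; black king on a1.
In check: no.
King squares — b1: attacked by Na3; a2: attacked by Re2; b2: attacked by Re2.
Legal moves for Black: none.
Not in check and no legal moves → stalemate.

stalemate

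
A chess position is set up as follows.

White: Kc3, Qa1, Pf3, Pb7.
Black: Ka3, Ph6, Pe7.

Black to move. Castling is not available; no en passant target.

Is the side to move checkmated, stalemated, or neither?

Black to move; black king on a3.
In check: yes, from the white queen on a1.
King squares — a2: attacked by Qa1; b2: attacked by Qa1; b3: attacked by Kc3; a4: attacked by Qa1; b4: attacked by Kc3.
Legal moves for Black: none.
In check with no legal moves → checkmate.

checkmate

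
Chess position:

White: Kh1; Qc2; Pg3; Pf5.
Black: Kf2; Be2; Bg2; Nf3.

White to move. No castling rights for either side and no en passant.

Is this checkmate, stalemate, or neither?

White to move; white king on h1.
In check: yes, from the black bishop on g2.
King squares — g1: attacked by Kf2; g2: attacked by Kf2; h2: attacked by Nf3.
Legal moves for White: none.
In check with no legal moves → checkmate.

checkmate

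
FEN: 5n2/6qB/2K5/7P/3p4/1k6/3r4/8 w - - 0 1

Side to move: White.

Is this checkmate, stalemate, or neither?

White to move; white king on c6.
In check: no.
Legal moves for White: Bg8+, Bg6, Bf5, Be4, Bd3, Bc2+, Bb1, Kd6, Kb6, Kd5, Kc5, Kb5, h6.
White has 13 legal moves and is not in check → neither.

neither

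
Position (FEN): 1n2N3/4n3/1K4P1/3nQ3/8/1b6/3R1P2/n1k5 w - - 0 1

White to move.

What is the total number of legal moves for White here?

7

White to move; king on b6.
In check: yes, from the black knight on d5.
Legal moves: Kb7, Ka7, Kc5, Kb5, Ka5, Qxd5, Rxd5.
Count: 7.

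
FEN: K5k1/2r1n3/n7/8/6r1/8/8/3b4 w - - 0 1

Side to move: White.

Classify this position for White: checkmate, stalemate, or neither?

stalemate

White to move; white king on a8.
In check: no.
King squares — a7: attacked by Rc7; b7: attacked by Rc7; b8: attacked by Na6.
Legal moves for White: none.
Not in check and no legal moves → stalemate.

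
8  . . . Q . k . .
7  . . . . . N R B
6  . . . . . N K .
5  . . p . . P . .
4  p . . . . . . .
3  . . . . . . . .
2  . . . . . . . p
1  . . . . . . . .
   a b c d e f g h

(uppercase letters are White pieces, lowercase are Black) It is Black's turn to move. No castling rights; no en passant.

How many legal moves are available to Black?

Black to move; king on f8.
In check: yes, from the white queen on d8.
Legal moves: none.
Count: 0.

0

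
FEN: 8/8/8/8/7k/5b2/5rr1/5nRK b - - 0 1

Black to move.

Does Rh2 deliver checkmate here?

After Rh2: white king on h1; in check: yes, from the black rook on h2 and the black bishop on f3.
King squares — g1: own rook; g2: attacked by Rf2; h2: attacked by Nf1.
White has no legal moves → checkmate.

yes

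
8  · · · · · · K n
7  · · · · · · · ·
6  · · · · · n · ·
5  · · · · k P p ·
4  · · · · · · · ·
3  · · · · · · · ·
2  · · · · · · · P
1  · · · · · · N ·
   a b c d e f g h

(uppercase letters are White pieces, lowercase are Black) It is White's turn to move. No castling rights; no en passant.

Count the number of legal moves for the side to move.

White to move; king on g8.
In check: yes, from the black knight on f6.
Legal moves: Kxh8, Kf8, Kg7.
Count: 3.

3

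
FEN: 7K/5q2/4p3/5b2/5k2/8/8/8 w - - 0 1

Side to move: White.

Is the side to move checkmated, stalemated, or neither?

stalemate

White to move; white king on h8.
In check: no.
King squares — g7: attacked by Qf7; h7: attacked by Bf5; g8: attacked by Qf7.
Legal moves for White: none.
Not in check and no legal moves → stalemate.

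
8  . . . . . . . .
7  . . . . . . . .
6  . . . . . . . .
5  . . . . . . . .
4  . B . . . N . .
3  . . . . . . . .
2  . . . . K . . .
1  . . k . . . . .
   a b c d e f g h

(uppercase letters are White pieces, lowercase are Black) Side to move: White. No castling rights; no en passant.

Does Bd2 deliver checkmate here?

no

After Bd2: black king on c1; in check: yes, from the white bishop on d2.
Black has 3 legal replies: Kc2, Kb2, Kb1.
In check but a legal move exists → not checkmate.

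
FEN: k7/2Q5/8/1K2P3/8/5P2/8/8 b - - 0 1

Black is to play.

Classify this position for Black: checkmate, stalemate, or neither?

Black to move; black king on a8.
In check: no.
King squares — a7: attacked by Qc7; b7: attacked by Qc7; b8: attacked by Qc7.
Legal moves for Black: none.
Not in check and no legal moves → stalemate.

stalemate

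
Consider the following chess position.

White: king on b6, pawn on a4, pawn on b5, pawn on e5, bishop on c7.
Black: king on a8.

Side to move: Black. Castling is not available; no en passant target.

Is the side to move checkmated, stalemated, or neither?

stalemate

Black to move; black king on a8.
In check: no.
King squares — a7: attacked by Kb6; b7: attacked by Kb6; b8: attacked by Bc7.
Legal moves for Black: none.
Not in check and no legal moves → stalemate.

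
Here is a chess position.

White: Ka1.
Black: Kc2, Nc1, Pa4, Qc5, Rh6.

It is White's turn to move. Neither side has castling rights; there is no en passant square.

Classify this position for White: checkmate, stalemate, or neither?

stalemate

White to move; white king on a1.
In check: no.
King squares — b1: attacked by Kc2; a2: attacked by Nc1; b2: attacked by Kc2.
Legal moves for White: none.
Not in check and no legal moves → stalemate.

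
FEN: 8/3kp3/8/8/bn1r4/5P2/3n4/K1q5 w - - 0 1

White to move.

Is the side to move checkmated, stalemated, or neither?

White to move; white king on a1.
In check: yes, from the black queen on c1.
King squares — b1: attacked by Qc1; a2: attacked by Nb4; b2: attacked by Qc1.
Legal moves for White: none.
In check with no legal moves → checkmate.

checkmate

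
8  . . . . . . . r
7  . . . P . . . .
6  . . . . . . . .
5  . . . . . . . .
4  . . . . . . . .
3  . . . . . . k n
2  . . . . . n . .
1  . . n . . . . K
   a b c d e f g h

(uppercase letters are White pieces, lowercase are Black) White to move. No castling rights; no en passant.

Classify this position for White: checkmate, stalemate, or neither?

checkmate

White to move; white king on h1.
In check: yes, from the black knight on f2.
King squares — g1: attacked by Nh3; g2: attacked by Kg3; h2: attacked by Kg3.
Legal moves for White: none.
In check with no legal moves → checkmate.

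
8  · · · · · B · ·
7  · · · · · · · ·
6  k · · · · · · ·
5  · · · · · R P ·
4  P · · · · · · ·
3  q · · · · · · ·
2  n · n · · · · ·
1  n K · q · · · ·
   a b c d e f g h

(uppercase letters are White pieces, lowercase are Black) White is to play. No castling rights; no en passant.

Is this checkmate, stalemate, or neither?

White to move; white king on b1.
In check: yes, from the black queen on d1.
King squares — a1: attacked by Qd1; c1: attacked by Qd1; a2: attacked by Qa3; b2: attacked by Qa3; c2: attacked by Na1.
Legal moves for White: none.
In check with no legal moves → checkmate.

checkmate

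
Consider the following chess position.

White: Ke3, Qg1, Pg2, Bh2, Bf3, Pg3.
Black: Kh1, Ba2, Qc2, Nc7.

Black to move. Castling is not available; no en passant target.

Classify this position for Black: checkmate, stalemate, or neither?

checkmate

Black to move; black king on h1.
In check: yes, from the white queen on g1.
King squares — g1: attacked by Bh2; g2: attacked by Qg1; h2: attacked by Qg1.
Legal moves for Black: none.
In check with no legal moves → checkmate.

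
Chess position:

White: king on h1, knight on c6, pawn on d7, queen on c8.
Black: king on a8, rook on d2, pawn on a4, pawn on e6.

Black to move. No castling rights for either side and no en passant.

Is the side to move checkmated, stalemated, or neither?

Black to move; black king on a8.
In check: yes, from the white queen on c8.
King squares — a7: attacked by Nc6; b7: attacked by Qc8; b8: attacked by Nc6.
Legal moves for Black: none.
In check with no legal moves → checkmate.

checkmate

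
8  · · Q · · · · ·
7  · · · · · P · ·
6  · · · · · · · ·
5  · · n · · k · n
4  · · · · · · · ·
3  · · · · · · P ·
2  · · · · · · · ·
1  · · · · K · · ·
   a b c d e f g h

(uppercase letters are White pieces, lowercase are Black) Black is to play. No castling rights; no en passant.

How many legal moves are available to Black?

Black to move; king on f5.
In check: yes, from the white queen on c8.
Legal moves: Kg6, Kf6, Kg5, Ke5, Ke4, Nd7, Ne6.
Count: 7.

7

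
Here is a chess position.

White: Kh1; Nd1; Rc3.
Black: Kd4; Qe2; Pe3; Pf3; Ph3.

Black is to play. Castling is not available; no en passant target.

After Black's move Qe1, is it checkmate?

no

After Qe1: white king on h1; in check: yes, from the black queen on e1.
White has 1 legal reply: Kh2.
In check but a legal move exists → not checkmate.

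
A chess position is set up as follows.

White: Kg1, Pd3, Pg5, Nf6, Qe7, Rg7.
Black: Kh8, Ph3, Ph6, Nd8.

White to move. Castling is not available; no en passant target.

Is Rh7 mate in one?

yes

After Rh7: black king on h8; in check: yes, from the white rook on h7.
King squares — g7: attacked by Qe7; h7: attacked by Nf6; g8: attacked by Nf6.
Black has no legal moves → checkmate.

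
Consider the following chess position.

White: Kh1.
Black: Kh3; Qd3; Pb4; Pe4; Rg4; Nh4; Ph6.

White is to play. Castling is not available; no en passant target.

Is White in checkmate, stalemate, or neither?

stalemate

White to move; white king on h1.
In check: no.
King squares — g1: attacked by Rg4; g2: attacked by Kh3; h2: attacked by Kh3.
Legal moves for White: none.
Not in check and no legal moves → stalemate.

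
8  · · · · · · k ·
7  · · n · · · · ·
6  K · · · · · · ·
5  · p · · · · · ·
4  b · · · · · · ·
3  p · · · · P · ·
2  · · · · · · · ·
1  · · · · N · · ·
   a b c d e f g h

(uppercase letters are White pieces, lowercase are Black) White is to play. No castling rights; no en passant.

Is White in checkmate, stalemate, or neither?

neither

White to move; white king on a6.
In check: yes, from the black knight on c7.
King squares — a5: available; b5: attacked by Ba4; b6: available; a7: available; b7: available.
Legal moves for White: Kb7, Ka7, Kb6, Ka5.
White is in check but has 4 legal moves → neither.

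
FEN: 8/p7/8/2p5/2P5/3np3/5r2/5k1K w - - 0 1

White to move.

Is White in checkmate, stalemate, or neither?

White to move; white king on h1.
In check: no.
King squares — g1: attacked by Kf1; g2: attacked by Kf1; h2: attacked by Rf2.
Legal moves for White: none.
Not in check and no legal moves → stalemate.

stalemate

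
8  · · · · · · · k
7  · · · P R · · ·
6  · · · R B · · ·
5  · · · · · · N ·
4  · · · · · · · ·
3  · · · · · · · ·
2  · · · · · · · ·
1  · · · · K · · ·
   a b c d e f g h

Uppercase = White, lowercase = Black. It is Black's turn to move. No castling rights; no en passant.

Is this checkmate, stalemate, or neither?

stalemate

Black to move; black king on h8.
In check: no.
King squares — g7: attacked by Re7; h7: attacked by Ng5; g8: attacked by Be6.
Legal moves for Black: none.
Not in check and no legal moves → stalemate.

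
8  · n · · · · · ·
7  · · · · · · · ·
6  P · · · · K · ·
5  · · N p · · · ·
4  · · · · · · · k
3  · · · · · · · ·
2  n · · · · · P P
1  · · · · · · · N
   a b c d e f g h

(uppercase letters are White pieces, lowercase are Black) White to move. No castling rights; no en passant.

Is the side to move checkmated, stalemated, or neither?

neither

White to move; white king on f6.
In check: no.
Legal moves for White include: Kg7, Kf7, Ke7, Kg6, Ke6, Kf5, Ke5, Nd7, Nb7, Ne6, Ne4, Na4, Nd3, Nb3, Ng3, Nf2, a7, h3, ... (list truncated; more exist).
White has legal moves and is not in check → neither.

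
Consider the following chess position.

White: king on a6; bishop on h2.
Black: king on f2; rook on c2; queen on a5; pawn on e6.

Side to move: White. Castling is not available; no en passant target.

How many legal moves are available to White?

2

White to move; king on a6.
In check: yes, from the black queen on a5.
Legal moves: Kb7, Kxa5.
Count: 2.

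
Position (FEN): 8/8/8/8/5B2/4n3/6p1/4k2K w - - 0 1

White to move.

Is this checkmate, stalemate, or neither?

White to move; white king on h1.
In check: yes, from the black pawn on g2.
Legal moves for White: Kh2, Kg1.
White is in check but has 2 legal moves → neither.

neither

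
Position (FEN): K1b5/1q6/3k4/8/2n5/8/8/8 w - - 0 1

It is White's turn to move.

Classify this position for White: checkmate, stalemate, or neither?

White to move; white king on a8.
In check: yes, from the black queen on b7.
King squares — a7: attacked by Qb7; b7: attacked by Bc8; b8: attacked by Qb7.
Legal moves for White: none.
In check with no legal moves → checkmate.

checkmate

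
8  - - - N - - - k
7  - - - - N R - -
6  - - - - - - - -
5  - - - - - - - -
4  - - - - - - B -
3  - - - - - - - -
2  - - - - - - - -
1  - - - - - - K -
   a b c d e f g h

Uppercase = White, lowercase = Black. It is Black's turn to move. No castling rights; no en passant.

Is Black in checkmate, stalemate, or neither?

stalemate

Black to move; black king on h8.
In check: no.
King squares — g7: attacked by Rf7; h7: attacked by Rf7; g8: attacked by Ne7.
Legal moves for Black: none.
Not in check and no legal moves → stalemate.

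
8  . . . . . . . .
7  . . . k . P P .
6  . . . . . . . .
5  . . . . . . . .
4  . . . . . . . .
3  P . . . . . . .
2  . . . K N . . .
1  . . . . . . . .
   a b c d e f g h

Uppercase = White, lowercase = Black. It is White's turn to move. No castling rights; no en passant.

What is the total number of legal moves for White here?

22

White to move; king on d2.
In check: no.
Legal moves: Nf4, Nd4, Ng3, Nc3, Ng1, Nc1, Ke3, Kd3, Kc3, Kc2, Ke1, Kd1, Kc1, g8=Q, g8=R, g8=B, g8=N, f8=Q, f8=R, f8=B, f8=N+, a4.
Count: 22.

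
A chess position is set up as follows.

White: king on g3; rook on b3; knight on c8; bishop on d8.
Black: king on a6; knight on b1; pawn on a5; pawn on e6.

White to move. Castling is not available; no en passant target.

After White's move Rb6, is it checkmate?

After Rb6: black king on a6; in check: yes, from the white rook on b6.
King squares — a5: own pawn; b5: attacked by Rb6; b6: attacked by Nc8; a7: attacked by Nc8; b7: attacked by Rb6.
Black has no legal moves → checkmate.

yes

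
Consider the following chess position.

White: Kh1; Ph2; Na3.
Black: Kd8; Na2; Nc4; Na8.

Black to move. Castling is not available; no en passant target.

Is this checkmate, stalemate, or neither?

neither

Black to move; black king on d8.
In check: no.
Legal moves for Black: Ke8, Kc8, Ke7, Kd7, Kc7, Nc7, Nab6, Nd6, Ncb6, Ne5, Na5, Ne3, Nxa3, Nd2, Nb2, Nb4, Nc3, Nc1.
Black has 18 legal moves and is not in check → neither.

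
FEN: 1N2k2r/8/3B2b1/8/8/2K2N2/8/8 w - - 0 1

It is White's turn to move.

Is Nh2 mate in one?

After Nh2: black king on e8; in check: no.
Black is not in check, so this cannot be checkmate.

no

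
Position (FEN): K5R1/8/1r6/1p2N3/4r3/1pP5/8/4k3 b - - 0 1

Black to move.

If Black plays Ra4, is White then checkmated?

After Ra4: white king on a8; in check: yes, from the black rook on a4.
King squares — a7: attacked by Ra4; b7: attacked by Rb6; b8: attacked by Rb6.
White has no legal moves → checkmate.

yes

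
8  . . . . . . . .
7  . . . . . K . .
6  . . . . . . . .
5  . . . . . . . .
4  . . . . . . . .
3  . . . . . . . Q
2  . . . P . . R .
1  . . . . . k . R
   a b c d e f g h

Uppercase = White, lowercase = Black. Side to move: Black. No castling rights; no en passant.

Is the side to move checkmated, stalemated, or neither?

checkmate

Black to move; black king on f1.
In check: yes, from the white rook on h1.
King squares — e1: attacked by Rh1; g1: attacked by Rh1; e2: attacked by Rg2; f2: attacked by Rg2; g2: attacked by Qh3.
Legal moves for Black: none.
In check with no legal moves → checkmate.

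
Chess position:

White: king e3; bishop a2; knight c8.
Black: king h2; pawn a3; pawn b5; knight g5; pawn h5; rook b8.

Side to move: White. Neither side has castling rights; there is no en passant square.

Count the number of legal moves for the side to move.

White to move; king on e3.
In check: no.
Legal moves: Ne7, Na7, Nd6, Nb6, Kf4, Kd4, Kd3, Kf2, Ke2, Kd2, Bg8, Bf7, Be6, Bd5, Bc4, Bb3, Bb1.
Count: 17.

17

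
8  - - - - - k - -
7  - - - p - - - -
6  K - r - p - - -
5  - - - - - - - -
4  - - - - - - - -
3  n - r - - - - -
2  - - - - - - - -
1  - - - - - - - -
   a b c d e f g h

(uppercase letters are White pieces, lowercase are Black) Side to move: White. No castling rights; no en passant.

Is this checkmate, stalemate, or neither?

neither

White to move; white king on a6.
In check: yes, from the black rook on c6.
King squares — a5: available; b5: attacked by Na3; b6: attacked by Rc6; a7: available; b7: available.
Legal moves for White: Kb7, Ka7, Ka5.
White is in check but has 3 legal moves → neither.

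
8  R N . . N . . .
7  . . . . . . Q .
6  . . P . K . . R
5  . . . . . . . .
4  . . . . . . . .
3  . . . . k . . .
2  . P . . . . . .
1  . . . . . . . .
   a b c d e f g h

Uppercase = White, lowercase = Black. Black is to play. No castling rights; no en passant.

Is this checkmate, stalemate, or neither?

neither

Black to move; black king on e3.
In check: no.
Legal moves for Black: Kf4, Ke4, Kf3, Kd3, Kf2, Ke2, Kd2.
Black has 7 legal moves and is not in check → neither.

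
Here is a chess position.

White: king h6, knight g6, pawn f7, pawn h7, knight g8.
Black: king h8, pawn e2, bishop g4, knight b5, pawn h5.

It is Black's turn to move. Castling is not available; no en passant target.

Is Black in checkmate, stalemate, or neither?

checkmate

Black to move; black king on h8.
In check: yes, from the white knight on g6.
King squares — g7: attacked by Kh6; h7: attacked by Kh6; g8: attacked by Pf7.
Legal moves for Black: none.
In check with no legal moves → checkmate.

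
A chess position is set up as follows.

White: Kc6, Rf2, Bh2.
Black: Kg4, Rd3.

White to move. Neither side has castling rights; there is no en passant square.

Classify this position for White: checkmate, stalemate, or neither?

White to move; white king on c6.
In check: no.
Legal moves for White include: Kc7, Kb7, Kb6, Kc5, Kb5, Bb8, Bc7, Bd6, Be5, Bf4, Bg3, Bg1, Rf8, Rf7, Rf6, Rf5, Rf4+, Rf3, ... (list truncated; more exist).
White has legal moves and is not in check → neither.

neither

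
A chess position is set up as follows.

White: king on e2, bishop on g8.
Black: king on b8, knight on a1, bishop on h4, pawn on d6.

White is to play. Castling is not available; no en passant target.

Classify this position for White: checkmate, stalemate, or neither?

White to move; white king on e2.
In check: no.
Legal moves for White: Bh7, Bf7, Be6, Bd5, Bc4, Bb3, Ba2, Kf3, Ke3, Kd3, Kd2, Kf1, Kd1.
White has 13 legal moves and is not in check → neither.

neither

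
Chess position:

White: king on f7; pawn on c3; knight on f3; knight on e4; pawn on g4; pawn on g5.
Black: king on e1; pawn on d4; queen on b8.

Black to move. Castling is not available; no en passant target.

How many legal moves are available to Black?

Black to move; king on e1.
In check: yes, from the white knight on f3.
Legal moves: Ke2, Kf1, Kd1.
Count: 3.

3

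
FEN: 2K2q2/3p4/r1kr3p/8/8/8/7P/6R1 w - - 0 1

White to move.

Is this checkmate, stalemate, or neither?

checkmate

White to move; white king on c8.
In check: yes, from the black queen on f8.
King squares — b7: attacked by Kc6; c7: attacked by Kc6; d7: attacked by Kc6; b8: attacked by Qf8; d8: attacked by Qf8.
Legal moves for White: none.
In check with no legal moves → checkmate.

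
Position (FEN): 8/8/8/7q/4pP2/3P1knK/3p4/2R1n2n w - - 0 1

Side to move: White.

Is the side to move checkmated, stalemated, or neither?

checkmate

White to move; white king on h3.
In check: yes, from the black queen on h5.
King squares — g2: attacked by Ne1; h2: attacked by Qh5; g3: attacked by Nh1; g4: attacked by Kf3; h4: attacked by Qh5.
Legal moves for White: none.
In check with no legal moves → checkmate.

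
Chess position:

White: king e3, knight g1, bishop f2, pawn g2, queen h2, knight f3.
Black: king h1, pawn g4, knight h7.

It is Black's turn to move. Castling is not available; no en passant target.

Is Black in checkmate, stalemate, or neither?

Black to move; black king on h1.
In check: yes, from the white queen on h2.
King squares — g1: attacked by Bf2; g2: attacked by Qh2; h2: attacked by Nf3.
Legal moves for Black: none.
In check with no legal moves → checkmate.

checkmate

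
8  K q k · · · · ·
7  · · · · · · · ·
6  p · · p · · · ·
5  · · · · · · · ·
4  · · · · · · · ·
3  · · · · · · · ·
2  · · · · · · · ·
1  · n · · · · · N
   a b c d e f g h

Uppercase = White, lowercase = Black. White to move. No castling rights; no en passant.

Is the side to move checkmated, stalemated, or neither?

White to move; white king on a8.
In check: yes, from the black queen on b8.
King squares — a7: attacked by Qb8; b7: attacked by Qb8; b8: attacked by Kc8.
Legal moves for White: none.
In check with no legal moves → checkmate.

checkmate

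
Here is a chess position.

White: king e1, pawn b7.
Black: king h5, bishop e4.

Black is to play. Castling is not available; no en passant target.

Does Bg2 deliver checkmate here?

After Bg2: white king on e1; in check: no.
White is not in check, so this cannot be checkmate.

no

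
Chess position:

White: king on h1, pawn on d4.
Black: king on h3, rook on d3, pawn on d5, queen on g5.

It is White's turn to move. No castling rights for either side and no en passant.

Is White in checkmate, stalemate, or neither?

White to move; white king on h1.
In check: no.
King squares — g1: attacked by Qg5; g2: attacked by Kh3; h2: attacked by Kh3.
Legal moves for White: none.
Not in check and no legal moves → stalemate.

stalemate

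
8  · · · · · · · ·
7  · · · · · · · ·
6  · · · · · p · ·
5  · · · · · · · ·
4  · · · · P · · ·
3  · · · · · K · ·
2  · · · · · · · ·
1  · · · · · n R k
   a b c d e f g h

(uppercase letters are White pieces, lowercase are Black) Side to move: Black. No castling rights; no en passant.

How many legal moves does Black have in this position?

Black to move; king on h1.
In check: yes, from the white rook on g1.
Legal moves: Kh2, Kxg1.
Count: 2.

2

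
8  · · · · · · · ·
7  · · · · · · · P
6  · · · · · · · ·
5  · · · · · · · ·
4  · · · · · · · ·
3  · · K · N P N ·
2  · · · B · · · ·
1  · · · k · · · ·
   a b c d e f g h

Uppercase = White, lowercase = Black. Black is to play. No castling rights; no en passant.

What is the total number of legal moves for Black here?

Black to move; king on d1.
In check: yes, from the white knight on e3.
Legal moves: none.
Count: 0.

0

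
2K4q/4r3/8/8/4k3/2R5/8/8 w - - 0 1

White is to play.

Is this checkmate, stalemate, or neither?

White to move; white king on c8.
In check: yes, from the black queen on h8.
King squares — b7: attacked by Re7; c7: attacked by Re7; d7: attacked by Re7; b8: attacked by Qh8; d8: attacked by Qh8.
Legal moves for White: none.
In check with no legal moves → checkmate.

checkmate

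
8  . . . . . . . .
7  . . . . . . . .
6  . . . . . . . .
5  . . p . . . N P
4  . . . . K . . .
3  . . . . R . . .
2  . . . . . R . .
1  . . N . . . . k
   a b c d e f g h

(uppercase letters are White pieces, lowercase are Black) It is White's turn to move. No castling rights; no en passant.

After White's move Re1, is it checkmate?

yes

After Re1: black king on h1; in check: yes, from the white rook on e1.
King squares — g1: attacked by Re1; g2: attacked by Rf2; h2: attacked by Rf2.
Black has no legal moves → checkmate.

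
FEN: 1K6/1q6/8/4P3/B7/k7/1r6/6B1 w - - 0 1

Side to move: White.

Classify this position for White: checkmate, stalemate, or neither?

White to move; white king on b8.
In check: yes, from the black queen on b7.
King squares — a7: attacked by Qb7; b7: attacked by Rb2; c7: attacked by Qb7; a8: attacked by Qb7; c8: attacked by Qb7.
Legal moves for White: none.
In check with no legal moves → checkmate.

checkmate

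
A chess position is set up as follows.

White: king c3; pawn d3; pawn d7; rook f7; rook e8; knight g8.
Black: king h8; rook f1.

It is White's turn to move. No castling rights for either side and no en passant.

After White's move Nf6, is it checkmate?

After Nf6: black king on h8; in check: yes, from the white rook on e8.
King squares — g7: attacked by Rf7; h7: attacked by Nf6; g8: attacked by Nf6.
Black has no legal moves → checkmate.

yes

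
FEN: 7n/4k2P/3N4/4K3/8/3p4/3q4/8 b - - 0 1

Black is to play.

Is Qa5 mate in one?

no

After Qa5: white king on e5; in check: yes, from the black queen on a5.
White has 4 legal replies: Kf4, Ke4, Kd4, Nb5.
In check but a legal move exists → not checkmate.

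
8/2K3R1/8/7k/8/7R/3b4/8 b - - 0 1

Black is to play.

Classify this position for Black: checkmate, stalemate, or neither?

Black to move; black king on h5.
In check: yes, from the white rook on h3.
King squares — g4: attacked by Rg7; h4: attacked by Rh3; g5: attacked by Rg7; g6: attacked by Rg7; h6: attacked by Rh3.
Legal moves for Black: none.
In check with no legal moves → checkmate.

checkmate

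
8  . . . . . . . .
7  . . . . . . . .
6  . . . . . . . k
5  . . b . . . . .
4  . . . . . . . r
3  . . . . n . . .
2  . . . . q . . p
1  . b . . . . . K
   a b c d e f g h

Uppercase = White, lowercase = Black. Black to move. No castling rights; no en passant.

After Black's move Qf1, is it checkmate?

yes

After Qf1: white king on h1; in check: yes, from the black queen on f1.
King squares — g1: attacked by Qf1; g2: attacked by Qf1; h2: attacked by Rh4.
White has no legal moves → checkmate.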